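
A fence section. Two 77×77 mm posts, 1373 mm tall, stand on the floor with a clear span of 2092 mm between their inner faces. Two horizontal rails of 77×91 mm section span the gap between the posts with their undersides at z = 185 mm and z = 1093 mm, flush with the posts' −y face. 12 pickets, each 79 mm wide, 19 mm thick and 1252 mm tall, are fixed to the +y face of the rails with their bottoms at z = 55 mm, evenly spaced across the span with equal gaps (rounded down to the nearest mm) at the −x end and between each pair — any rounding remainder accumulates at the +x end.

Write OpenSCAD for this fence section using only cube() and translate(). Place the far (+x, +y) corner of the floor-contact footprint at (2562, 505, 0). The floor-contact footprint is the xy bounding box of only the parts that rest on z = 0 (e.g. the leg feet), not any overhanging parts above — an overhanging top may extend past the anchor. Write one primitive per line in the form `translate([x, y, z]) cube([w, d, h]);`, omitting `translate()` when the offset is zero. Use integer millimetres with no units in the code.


translate([316, 428, 0]) cube([77, 77, 1373]);
translate([2485, 428, 0]) cube([77, 77, 1373]);
translate([393, 428, 185]) cube([2092, 77, 91]);
translate([393, 428, 1093]) cube([2092, 77, 91]);
translate([481, 505, 55]) cube([79, 19, 1252]);
translate([648, 505, 55]) cube([79, 19, 1252]);
translate([815, 505, 55]) cube([79, 19, 1252]);
translate([982, 505, 55]) cube([79, 19, 1252]);
translate([1149, 505, 55]) cube([79, 19, 1252]);
translate([1316, 505, 55]) cube([79, 19, 1252]);
translate([1483, 505, 55]) cube([79, 19, 1252]);
translate([1650, 505, 55]) cube([79, 19, 1252]);
translate([1817, 505, 55]) cube([79, 19, 1252]);
translate([1984, 505, 55]) cube([79, 19, 1252]);
translate([2151, 505, 55]) cube([79, 19, 1252]);
translate([2318, 505, 55]) cube([79, 19, 1252]);


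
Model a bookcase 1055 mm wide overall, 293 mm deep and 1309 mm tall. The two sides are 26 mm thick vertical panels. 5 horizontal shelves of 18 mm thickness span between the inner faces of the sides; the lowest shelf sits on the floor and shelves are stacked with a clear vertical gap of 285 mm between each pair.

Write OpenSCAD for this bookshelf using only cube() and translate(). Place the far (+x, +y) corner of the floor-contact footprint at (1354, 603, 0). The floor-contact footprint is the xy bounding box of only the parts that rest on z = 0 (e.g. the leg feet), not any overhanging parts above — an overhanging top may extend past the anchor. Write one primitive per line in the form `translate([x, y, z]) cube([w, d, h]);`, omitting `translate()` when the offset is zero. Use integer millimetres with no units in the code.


translate([299, 310, 0]) cube([26, 293, 1309]);
translate([1328, 310, 0]) cube([26, 293, 1309]);
translate([325, 310, 0]) cube([1003, 293, 18]);
translate([325, 310, 303]) cube([1003, 293, 18]);
translate([325, 310, 606]) cube([1003, 293, 18]);
translate([325, 310, 909]) cube([1003, 293, 18]);
translate([325, 310, 1212]) cube([1003, 293, 18]);


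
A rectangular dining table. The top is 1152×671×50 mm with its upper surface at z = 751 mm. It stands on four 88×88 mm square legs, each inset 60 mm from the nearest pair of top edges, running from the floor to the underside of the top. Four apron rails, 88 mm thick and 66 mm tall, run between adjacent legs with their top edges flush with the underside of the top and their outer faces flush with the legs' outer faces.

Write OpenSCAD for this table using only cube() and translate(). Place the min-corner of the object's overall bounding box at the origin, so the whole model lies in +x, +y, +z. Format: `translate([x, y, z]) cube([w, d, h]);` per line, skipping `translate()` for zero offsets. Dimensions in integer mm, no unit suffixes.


// leg_h = 751 - 50 = 701
// apron z = 701 - 66 = 635
translate([0, 0, 701]) cube([1152, 671, 50]);
translate([60, 60, 0]) cube([88, 88, 701]);
translate([1004, 60, 0]) cube([88, 88, 701]);
translate([60, 523, 0]) cube([88, 88, 701]);
translate([1004, 523, 0]) cube([88, 88, 701]);
translate([148, 60, 635]) cube([856, 88, 66]);
translate([148, 523, 635]) cube([856, 88, 66]);
translate([60, 148, 635]) cube([88, 375, 66]);
translate([1004, 148, 635]) cube([88, 375, 66]);


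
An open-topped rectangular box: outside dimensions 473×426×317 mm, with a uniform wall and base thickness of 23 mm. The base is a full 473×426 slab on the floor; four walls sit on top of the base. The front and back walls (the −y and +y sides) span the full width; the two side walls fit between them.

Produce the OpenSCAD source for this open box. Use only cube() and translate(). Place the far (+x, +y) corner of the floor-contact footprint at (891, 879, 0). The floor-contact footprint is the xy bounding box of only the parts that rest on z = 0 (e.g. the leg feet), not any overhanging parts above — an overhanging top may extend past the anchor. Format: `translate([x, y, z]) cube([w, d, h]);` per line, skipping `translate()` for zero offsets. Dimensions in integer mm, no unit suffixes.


translate([418, 453, 0]) cube([473, 426, 23]);
translate([418, 453, 23]) cube([473, 23, 294]);
translate([418, 856, 23]) cube([473, 23, 294]);
translate([418, 476, 23]) cube([23, 380, 294]);
translate([868, 476, 23]) cube([23, 380, 294]);


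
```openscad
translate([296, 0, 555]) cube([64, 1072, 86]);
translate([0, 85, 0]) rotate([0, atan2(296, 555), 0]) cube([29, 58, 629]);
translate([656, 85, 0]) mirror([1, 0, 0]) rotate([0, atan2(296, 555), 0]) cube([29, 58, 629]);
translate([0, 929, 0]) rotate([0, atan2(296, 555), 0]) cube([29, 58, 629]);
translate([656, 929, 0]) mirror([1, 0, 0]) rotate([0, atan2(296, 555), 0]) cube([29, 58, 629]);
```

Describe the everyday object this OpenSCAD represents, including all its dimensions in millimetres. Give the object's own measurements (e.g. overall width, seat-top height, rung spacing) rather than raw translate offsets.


A sawhorse. A 64×1072×86 mm beam (x, y, z) sits on two A-frame leg pairs. Each pair is two raked legs of 29×58 mm section (58 mm along y) splaying symmetrically in x. Each leg rises 555 mm vertically over 296 mm of horizontal reach and is 629 mm long along its own axis. Every leg's outer bottom edge rests on the floor and its outer top edge meets a bottom edge of the beam — the left legs (tilting toward +x) meet the beam's −x bottom edge, the right legs (their mirror images, tilting toward −x) meet its +x bottom edge — so the leg tops tuck under the beam, the beam's underside is 555 mm above the floor, and the feet are 656 mm apart outside-to-outside with the beam centred between them. The two leg pairs are set in 85 mm from either end of the beam.


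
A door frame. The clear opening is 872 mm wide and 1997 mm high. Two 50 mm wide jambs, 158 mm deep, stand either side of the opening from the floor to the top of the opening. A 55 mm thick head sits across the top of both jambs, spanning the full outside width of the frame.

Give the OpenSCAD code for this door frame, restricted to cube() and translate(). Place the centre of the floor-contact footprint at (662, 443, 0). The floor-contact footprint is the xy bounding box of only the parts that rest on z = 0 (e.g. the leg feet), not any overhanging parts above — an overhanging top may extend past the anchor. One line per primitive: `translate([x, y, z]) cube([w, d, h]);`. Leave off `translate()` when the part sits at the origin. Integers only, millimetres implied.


translate([176, 364, 0]) cube([50, 158, 1997]);
translate([1098, 364, 0]) cube([50, 158, 1997]);
translate([176, 364, 1997]) cube([972, 158, 55]);


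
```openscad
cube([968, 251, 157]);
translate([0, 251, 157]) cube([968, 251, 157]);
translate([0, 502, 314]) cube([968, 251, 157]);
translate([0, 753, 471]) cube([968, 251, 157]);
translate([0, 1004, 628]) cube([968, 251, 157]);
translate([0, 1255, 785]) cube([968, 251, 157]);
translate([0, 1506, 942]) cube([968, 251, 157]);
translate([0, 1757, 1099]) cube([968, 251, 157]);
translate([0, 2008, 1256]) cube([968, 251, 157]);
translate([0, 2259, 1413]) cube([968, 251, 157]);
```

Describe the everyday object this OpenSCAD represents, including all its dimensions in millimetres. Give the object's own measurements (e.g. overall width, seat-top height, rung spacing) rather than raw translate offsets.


A straight staircase of 10 solid steps. Each step is 968 mm wide (x), 251 mm deep (y, the going) and 157 mm tall (the rise). The first step rests on the floor; each subsequent step sits one going further in +y and one rise higher in +z, directly behind and above the previous step with no overlap.


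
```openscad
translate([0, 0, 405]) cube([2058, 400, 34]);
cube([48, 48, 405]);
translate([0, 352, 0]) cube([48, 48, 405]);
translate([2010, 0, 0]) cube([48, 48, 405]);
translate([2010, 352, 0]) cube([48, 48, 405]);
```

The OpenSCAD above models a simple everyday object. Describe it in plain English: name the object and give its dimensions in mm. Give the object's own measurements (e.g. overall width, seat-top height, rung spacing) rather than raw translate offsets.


A bench: a 2058×400 mm seat slab, 34 mm thick, top at z = 439 mm, on four 48×48 mm square legs flush with the seat corners and standing on z = 0.


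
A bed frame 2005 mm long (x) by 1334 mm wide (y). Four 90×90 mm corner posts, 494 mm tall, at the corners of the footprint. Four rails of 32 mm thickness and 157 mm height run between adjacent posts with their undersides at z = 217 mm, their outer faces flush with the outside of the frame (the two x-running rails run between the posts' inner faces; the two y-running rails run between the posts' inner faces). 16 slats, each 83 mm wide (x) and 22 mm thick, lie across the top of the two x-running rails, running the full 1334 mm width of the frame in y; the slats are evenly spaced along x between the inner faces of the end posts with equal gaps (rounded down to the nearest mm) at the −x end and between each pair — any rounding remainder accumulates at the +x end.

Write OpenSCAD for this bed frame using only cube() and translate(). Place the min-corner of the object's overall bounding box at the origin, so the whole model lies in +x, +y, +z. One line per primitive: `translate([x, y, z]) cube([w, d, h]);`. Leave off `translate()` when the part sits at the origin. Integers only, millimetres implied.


cube([90, 90, 494]);
translate([0, 1244, 0]) cube([90, 90, 494]);
translate([1915, 0, 0]) cube([90, 90, 494]);
translate([1915, 1244, 0]) cube([90, 90, 494]);
translate([90, 0, 217]) cube([1825, 32, 157]);
translate([90, 1302, 217]) cube([1825, 32, 157]);
translate([0, 90, 217]) cube([32, 1154, 157]);
translate([1973, 90, 217]) cube([32, 1154, 157]);
translate([119, 0, 374]) cube([83, 1334, 22]);
translate([231, 0, 374]) cube([83, 1334, 22]);
translate([343, 0, 374]) cube([83, 1334, 22]);
translate([455, 0, 374]) cube([83, 1334, 22]);
translate([567, 0, 374]) cube([83, 1334, 22]);
translate([679, 0, 374]) cube([83, 1334, 22]);
translate([791, 0, 374]) cube([83, 1334, 22]);
translate([903, 0, 374]) cube([83, 1334, 22]);
translate([1015, 0, 374]) cube([83, 1334, 22]);
translate([1127, 0, 374]) cube([83, 1334, 22]);
translate([1239, 0, 374]) cube([83, 1334, 22]);
translate([1351, 0, 374]) cube([83, 1334, 22]);
translate([1463, 0, 374]) cube([83, 1334, 22]);
translate([1575, 0, 374]) cube([83, 1334, 22]);
translate([1687, 0, 374]) cube([83, 1334, 22]);
translate([1799, 0, 374]) cube([83, 1334, 22]);


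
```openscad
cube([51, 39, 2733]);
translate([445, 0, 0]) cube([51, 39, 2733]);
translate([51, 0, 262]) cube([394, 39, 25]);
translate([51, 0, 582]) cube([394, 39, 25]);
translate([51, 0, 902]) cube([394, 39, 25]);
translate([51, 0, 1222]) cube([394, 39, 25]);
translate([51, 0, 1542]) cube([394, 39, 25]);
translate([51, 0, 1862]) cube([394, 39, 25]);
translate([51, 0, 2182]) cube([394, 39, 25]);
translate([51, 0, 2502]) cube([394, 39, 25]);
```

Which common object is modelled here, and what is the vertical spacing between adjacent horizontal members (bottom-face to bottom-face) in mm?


A ladder. The rung spacing is 320 mm.

Two tall 51×39 posts with 8 short bars between them — a ladder. Adjacent rungs sit at z = 262 and z = 582, so the spacing is 582 − 262 = 320 mm.


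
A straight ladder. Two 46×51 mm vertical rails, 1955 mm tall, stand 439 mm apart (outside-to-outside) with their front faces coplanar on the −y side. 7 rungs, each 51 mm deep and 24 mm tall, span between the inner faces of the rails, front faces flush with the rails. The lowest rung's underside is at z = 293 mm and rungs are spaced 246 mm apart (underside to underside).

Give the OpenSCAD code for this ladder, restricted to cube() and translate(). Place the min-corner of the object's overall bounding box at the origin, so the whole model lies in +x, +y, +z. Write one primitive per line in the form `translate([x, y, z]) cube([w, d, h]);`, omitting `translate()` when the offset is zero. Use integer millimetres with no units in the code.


cube([46, 51, 1955]);
translate([393, 0, 0]) cube([46, 51, 1955]);
translate([46, 0, 293]) cube([347, 51, 24]);
translate([46, 0, 539]) cube([347, 51, 24]);
translate([46, 0, 785]) cube([347, 51, 24]);
translate([46, 0, 1031]) cube([347, 51, 24]);
translate([46, 0, 1277]) cube([347, 51, 24]);
translate([46, 0, 1523]) cube([347, 51, 24]);
translate([46, 0, 1769]) cube([347, 51, 24]);


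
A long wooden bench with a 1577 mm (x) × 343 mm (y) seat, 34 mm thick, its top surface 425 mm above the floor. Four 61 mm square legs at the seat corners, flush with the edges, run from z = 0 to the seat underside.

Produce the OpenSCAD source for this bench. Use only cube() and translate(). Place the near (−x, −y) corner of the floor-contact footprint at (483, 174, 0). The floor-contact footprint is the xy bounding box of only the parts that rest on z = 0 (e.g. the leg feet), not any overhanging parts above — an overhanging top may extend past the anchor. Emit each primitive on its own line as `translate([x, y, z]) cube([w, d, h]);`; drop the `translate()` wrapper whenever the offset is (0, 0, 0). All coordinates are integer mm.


translate([483, 174, 391]) cube([1577, 343, 34]);
translate([483, 174, 0]) cube([61, 61, 391]);
translate([483, 456, 0]) cube([61, 61, 391]);
translate([1999, 174, 0]) cube([61, 61, 391]);
translate([1999, 456, 0]) cube([61, 61, 391]);


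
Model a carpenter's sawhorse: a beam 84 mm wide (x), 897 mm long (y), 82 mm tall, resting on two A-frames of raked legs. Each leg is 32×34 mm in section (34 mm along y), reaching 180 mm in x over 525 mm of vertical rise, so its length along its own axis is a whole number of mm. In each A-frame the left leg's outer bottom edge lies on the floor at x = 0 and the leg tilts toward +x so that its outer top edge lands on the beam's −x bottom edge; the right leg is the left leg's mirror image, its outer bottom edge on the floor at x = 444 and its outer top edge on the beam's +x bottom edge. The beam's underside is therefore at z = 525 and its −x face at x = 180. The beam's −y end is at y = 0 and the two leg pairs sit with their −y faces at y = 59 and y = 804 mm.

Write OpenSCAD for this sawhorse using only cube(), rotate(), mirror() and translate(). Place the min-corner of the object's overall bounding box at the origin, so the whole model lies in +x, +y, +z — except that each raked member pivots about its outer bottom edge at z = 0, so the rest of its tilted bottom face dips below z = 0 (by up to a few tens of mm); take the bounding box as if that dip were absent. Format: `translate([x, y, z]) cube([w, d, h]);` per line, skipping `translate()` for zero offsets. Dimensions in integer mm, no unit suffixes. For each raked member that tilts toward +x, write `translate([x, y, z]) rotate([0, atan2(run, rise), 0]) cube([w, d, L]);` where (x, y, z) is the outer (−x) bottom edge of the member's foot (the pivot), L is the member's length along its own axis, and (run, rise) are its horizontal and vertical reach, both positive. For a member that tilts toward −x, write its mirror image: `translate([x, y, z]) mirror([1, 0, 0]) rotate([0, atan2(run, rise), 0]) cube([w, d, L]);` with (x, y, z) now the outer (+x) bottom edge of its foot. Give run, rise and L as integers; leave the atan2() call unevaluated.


// leg length = √(180² + 525²) = 555
// right-leg outer foot x = 2·180 + 84 = 444
// beam min-corner = (180, 0, 525)
translate([180, 0, 525]) cube([84, 897, 82]);
translate([0, 59, 0]) rotate([0, atan2(180, 525), 0]) cube([32, 34, 555]);
translate([444, 59, 0]) mirror([1, 0, 0]) rotate([0, atan2(180, 525), 0]) cube([32, 34, 555]);
translate([0, 804, 0]) rotate([0, atan2(180, 525), 0]) cube([32, 34, 555]);
translate([444, 804, 0]) mirror([1, 0, 0]) rotate([0, atan2(180, 525), 0]) cube([32, 34, 555]);


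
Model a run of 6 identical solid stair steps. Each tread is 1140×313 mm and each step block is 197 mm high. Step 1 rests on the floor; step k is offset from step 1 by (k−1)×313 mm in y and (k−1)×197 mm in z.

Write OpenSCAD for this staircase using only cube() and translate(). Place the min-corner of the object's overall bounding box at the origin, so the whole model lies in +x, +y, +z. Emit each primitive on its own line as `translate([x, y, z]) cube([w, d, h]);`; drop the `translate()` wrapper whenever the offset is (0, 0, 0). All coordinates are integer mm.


cube([1140, 313, 197]);
translate([0, 313, 197]) cube([1140, 313, 197]);
translate([0, 626, 394]) cube([1140, 313, 197]);
translate([0, 939, 591]) cube([1140, 313, 197]);
translate([0, 1252, 788]) cube([1140, 313, 197]);
translate([0, 1565, 985]) cube([1140, 313, 197]);


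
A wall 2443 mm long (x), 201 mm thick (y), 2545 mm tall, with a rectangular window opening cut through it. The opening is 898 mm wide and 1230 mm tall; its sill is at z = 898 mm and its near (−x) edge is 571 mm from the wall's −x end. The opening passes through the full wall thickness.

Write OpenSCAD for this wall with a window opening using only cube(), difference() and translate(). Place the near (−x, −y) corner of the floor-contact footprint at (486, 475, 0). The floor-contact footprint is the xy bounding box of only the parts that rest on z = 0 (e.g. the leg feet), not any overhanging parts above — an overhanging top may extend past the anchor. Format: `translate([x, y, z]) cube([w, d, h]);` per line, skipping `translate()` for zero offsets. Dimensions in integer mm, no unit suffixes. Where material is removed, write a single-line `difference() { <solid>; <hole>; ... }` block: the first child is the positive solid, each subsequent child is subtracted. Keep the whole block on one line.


difference() { translate([486, 475, 0]) cube([2443, 201, 2545]); translate([1057, 475, 898]) cube([898, 201, 1230]); }


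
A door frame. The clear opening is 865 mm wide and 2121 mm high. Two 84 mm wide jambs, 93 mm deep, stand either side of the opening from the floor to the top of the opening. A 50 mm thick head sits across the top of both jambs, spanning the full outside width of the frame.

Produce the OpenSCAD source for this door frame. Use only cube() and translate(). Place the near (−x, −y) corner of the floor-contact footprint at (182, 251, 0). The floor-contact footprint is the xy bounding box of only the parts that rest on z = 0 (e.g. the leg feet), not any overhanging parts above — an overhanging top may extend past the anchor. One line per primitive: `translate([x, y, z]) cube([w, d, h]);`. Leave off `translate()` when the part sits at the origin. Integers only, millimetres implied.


translate([182, 251, 0]) cube([84, 93, 2121]);
translate([1131, 251, 0]) cube([84, 93, 2121]);
translate([182, 251, 2121]) cube([1033, 93, 50]);


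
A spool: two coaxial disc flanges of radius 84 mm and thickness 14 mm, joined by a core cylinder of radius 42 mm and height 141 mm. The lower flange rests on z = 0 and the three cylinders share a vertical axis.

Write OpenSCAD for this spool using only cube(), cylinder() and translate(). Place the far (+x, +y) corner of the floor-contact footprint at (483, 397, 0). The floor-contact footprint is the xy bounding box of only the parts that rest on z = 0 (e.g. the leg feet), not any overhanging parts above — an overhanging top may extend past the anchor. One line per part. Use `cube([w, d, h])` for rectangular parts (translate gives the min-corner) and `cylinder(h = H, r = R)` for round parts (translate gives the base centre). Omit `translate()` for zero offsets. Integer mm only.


translate([399, 313, 0]) cylinder(h = 14, r = 84);
translate([399, 313, 14]) cylinder(h = 141, r = 42);
translate([399, 313, 155]) cylinder(h = 14, r = 84);


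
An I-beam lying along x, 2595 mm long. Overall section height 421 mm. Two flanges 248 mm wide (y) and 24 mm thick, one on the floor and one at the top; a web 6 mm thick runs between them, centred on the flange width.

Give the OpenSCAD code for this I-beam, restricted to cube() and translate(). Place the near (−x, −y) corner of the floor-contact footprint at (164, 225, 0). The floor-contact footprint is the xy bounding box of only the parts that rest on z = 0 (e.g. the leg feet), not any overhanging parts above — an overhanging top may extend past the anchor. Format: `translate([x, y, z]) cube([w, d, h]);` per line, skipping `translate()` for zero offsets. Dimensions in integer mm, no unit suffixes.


translate([164, 225, 0]) cube([2595, 248, 24]);
translate([164, 346, 24]) cube([2595, 6, 373]);
translate([164, 225, 397]) cube([2595, 248, 24]);


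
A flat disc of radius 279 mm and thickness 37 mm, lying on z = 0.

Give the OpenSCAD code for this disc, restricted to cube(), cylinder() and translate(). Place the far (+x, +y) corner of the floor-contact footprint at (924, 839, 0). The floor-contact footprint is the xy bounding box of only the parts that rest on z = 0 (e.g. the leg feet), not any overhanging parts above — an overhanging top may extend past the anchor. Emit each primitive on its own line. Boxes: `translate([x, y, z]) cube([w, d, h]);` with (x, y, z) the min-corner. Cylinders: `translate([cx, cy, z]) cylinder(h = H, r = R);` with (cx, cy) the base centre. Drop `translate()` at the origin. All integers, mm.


translate([645, 560, 0]) cylinder(h = 37, r = 279);


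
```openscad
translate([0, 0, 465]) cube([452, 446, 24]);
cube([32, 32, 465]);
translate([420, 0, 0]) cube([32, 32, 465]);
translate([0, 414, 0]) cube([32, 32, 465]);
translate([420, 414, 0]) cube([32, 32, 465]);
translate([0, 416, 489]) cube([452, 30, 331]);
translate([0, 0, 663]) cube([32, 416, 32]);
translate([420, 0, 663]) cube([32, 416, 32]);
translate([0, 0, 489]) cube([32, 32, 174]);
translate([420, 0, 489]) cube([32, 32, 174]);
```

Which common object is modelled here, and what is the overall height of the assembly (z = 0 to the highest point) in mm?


A chair. The overall height is 820 mm.

A slab on four corner posts with a tall panel at the back — a chair. The seat slab sits at z = 465 with thickness 24, and the 331 mm backrest starts at the seat top, so the overall height is 465 + 24 + 331 = 820 mm.


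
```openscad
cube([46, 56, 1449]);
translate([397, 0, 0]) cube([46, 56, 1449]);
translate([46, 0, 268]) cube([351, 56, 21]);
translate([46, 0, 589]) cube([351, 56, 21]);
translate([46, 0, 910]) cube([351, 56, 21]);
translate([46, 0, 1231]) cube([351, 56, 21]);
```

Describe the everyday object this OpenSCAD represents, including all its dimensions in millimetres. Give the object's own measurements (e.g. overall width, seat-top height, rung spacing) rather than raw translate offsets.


A straight ladder. Two 46×56 mm vertical rails, 1449 mm tall, stand 443 mm apart (outside-to-outside) with their front faces coplanar on the −y side. 4 rungs, each 56 mm deep and 21 mm tall, span between the inner faces of the rails, front faces flush with the rails. The lowest rung's underside is at z = 268 mm and rungs are spaced 321 mm apart (underside to underside).


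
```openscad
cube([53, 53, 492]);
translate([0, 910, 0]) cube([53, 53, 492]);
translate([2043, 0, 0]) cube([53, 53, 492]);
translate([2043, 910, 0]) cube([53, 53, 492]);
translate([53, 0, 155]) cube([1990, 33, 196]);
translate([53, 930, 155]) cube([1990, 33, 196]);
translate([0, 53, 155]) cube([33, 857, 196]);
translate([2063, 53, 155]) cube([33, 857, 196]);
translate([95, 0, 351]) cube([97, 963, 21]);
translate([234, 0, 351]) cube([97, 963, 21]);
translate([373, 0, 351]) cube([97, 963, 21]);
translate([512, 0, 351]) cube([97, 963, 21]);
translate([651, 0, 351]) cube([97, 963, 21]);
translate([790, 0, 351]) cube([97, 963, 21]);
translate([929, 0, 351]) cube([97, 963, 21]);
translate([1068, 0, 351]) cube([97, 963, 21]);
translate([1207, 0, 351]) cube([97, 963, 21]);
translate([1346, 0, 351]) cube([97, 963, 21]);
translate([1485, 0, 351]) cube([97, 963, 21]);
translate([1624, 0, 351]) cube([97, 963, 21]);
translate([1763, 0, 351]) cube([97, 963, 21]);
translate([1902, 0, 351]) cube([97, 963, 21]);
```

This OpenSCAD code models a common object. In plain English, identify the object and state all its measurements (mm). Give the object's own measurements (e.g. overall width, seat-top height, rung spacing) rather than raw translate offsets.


A bed frame 2096 mm long (x) by 963 mm wide (y). Four 53×53 mm corner posts, 492 mm tall, at the corners of the footprint. Four rails of 33 mm thickness and 196 mm height run between adjacent posts with their undersides at z = 155 mm, their outer faces flush with the outside of the frame (the two x-running rails run between the posts' inner faces; the two y-running rails run between the posts' inner faces). 14 slats, each 97 mm wide (x) and 21 mm thick, lie across the top of the two x-running rails, running the full 963 mm width of the frame in y; along x they sit between the end posts with a 42 mm gap after the −x posts and between neighbouring slats, leaving 44 mm before the +x posts.


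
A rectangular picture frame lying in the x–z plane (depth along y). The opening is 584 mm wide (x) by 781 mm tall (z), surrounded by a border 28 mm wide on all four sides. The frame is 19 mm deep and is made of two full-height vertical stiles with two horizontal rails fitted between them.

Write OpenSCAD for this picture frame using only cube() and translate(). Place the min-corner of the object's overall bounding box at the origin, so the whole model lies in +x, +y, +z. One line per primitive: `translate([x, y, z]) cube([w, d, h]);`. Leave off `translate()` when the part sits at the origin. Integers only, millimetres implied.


cube([28, 19, 837]);
translate([612, 0, 0]) cube([28, 19, 837]);
translate([28, 0, 0]) cube([584, 19, 28]);
translate([28, 0, 809]) cube([584, 19, 28]);


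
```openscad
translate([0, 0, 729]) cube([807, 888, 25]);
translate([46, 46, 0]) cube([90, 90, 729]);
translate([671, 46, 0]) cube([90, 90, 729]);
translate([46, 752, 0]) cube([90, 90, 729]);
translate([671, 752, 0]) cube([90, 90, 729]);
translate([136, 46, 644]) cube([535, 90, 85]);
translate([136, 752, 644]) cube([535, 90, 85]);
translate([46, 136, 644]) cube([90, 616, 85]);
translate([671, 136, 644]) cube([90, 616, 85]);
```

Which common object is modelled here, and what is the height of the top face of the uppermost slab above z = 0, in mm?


A table. The table height is 754 mm.

A 807×888×25 slab sits at z = 729 on four 90 mm square posts — a table. The top surface is at 729 + 25 = 754 mm.


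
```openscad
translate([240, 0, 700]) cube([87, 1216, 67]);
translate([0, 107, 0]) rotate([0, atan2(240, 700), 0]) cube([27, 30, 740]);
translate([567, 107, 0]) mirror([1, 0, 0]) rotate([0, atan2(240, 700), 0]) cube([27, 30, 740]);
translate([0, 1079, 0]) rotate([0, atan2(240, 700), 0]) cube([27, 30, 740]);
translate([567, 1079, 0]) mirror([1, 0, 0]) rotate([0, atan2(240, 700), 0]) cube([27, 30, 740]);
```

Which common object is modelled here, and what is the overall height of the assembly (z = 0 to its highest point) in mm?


A sawhorse. The overall height is 767 mm.

A beam across two mirrored pairs of raked legs — a sawhorse. The beam's underside is at z = 700 (matching the legs' vertical rise in atan2(240, 700)) and the beam is 67 mm tall, so its top is at 700 + 67 = 767 mm. The raked legs top out at the beam's underside, so that is the highest point.


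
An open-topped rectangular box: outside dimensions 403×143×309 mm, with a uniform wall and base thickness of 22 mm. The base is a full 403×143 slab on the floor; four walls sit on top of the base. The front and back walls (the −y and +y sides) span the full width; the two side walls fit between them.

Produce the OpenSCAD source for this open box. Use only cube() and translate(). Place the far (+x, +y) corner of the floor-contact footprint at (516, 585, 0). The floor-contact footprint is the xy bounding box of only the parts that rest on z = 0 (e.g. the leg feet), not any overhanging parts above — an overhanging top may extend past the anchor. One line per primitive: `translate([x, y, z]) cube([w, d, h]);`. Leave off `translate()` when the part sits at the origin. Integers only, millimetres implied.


translate([113, 442, 0]) cube([403, 143, 22]);
translate([113, 442, 22]) cube([403, 22, 287]);
translate([113, 563, 22]) cube([403, 22, 287]);
translate([113, 464, 22]) cube([22, 99, 287]);
translate([494, 464, 22]) cube([22, 99, 287]);


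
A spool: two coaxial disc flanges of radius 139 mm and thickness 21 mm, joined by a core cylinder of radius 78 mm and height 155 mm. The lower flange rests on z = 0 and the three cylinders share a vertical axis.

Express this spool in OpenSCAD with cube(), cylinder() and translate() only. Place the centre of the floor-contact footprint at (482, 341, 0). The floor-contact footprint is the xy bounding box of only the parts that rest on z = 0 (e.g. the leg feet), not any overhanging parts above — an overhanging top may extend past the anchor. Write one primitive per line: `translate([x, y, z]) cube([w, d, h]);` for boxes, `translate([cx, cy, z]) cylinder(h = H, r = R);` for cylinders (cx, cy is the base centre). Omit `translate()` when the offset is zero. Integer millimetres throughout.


translate([482, 341, 0]) cylinder(h = 21, r = 139);
translate([482, 341, 21]) cylinder(h = 155, r = 78);
translate([482, 341, 176]) cylinder(h = 21, r = 139);


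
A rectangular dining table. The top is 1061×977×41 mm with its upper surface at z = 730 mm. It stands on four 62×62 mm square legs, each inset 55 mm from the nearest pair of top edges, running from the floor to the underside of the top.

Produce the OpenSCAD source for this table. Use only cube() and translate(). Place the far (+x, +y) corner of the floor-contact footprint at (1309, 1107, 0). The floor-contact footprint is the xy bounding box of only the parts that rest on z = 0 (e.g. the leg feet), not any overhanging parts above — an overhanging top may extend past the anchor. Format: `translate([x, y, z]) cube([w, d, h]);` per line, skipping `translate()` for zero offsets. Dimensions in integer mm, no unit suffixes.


// leg_h = 730 - 41 = 689
translate([303, 185, 689]) cube([1061, 977, 41]);
translate([358, 240, 0]) cube([62, 62, 689]);
translate([1247, 240, 0]) cube([62, 62, 689]);
translate([358, 1045, 0]) cube([62, 62, 689]);
translate([1247, 1045, 0]) cube([62, 62, 689]);


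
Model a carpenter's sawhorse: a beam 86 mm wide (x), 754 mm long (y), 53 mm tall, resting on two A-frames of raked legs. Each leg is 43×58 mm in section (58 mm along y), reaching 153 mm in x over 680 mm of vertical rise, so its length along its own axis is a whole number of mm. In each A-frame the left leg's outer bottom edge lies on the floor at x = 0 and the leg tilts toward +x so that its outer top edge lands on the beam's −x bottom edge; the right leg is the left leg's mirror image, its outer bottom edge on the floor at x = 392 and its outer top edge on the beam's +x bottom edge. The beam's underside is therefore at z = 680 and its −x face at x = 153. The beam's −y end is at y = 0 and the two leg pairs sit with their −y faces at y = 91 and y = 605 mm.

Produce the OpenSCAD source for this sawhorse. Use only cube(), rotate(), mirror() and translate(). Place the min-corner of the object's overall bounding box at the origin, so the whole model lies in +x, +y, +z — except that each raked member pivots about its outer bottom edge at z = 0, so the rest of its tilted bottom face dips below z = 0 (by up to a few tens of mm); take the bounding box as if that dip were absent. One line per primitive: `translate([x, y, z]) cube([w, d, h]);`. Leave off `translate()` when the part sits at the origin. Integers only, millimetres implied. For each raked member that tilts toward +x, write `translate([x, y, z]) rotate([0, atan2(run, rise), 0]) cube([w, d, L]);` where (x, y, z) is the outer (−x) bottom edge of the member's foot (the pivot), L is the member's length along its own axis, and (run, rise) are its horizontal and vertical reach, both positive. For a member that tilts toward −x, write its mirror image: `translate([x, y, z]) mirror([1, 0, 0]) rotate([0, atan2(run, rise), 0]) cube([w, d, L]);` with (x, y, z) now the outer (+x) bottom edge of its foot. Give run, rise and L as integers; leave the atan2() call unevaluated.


translate([153, 0, 680]) cube([86, 754, 53]);
translate([0, 91, 0]) rotate([0, atan2(153, 680), 0]) cube([43, 58, 697]);
translate([392, 91, 0]) mirror([1, 0, 0]) rotate([0, atan2(153, 680), 0]) cube([43, 58, 697]);
translate([0, 605, 0]) rotate([0, atan2(153, 680), 0]) cube([43, 58, 697]);
translate([392, 605, 0]) mirror([1, 0, 0]) rotate([0, atan2(153, 680), 0]) cube([43, 58, 697]);


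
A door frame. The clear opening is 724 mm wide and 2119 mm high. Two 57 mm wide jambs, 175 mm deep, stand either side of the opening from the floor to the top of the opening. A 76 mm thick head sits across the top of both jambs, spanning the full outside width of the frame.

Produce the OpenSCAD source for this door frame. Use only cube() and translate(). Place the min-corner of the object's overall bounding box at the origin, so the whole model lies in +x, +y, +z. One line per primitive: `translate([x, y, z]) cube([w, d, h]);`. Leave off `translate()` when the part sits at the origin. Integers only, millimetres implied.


cube([57, 175, 2119]);
translate([781, 0, 0]) cube([57, 175, 2119]);
translate([0, 0, 2119]) cube([838, 175, 76]);


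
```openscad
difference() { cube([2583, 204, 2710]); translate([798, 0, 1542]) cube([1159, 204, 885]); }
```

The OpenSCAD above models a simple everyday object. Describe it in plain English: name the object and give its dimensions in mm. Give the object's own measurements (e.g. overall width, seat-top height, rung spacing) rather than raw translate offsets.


A wall 2583 mm long (x), 204 mm thick (y), 2710 mm tall, with a rectangular window opening cut through it. The opening is 1159 mm wide and 885 mm tall; its sill is at z = 1542 mm and its near (−x) edge is 798 mm from the wall's −x end. The opening passes through the full wall thickness.


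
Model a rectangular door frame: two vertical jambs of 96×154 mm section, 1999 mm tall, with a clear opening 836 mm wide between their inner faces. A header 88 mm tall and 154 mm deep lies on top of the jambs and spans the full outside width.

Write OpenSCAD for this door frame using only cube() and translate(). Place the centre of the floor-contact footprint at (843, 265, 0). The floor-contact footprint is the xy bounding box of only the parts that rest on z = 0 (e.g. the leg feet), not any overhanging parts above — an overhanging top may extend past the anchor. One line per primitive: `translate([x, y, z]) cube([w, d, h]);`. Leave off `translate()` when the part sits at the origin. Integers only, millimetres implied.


translate([329, 188, 0]) cube([96, 154, 1999]);
translate([1261, 188, 0]) cube([96, 154, 1999]);
translate([329, 188, 1999]) cube([1028, 154, 88]);


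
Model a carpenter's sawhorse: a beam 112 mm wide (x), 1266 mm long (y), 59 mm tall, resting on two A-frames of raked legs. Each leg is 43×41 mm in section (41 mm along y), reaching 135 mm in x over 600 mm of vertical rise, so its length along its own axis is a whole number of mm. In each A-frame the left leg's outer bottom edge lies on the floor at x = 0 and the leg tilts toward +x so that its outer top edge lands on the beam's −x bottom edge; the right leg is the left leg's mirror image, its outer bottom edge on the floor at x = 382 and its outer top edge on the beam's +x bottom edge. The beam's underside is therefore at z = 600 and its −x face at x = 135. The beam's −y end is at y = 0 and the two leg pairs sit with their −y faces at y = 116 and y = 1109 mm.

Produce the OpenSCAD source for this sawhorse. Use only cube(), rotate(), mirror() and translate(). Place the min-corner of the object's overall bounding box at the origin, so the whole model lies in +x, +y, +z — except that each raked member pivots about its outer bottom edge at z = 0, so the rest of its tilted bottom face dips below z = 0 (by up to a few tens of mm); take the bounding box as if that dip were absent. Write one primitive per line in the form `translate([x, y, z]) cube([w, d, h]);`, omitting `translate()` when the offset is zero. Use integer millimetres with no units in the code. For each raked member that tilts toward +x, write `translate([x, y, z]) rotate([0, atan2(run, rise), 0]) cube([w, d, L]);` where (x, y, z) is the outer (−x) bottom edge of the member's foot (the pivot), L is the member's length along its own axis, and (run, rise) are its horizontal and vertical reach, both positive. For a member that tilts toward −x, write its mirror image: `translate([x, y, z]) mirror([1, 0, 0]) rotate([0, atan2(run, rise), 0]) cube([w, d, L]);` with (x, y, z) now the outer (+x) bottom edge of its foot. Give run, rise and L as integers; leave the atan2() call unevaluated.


translate([135, 0, 600]) cube([112, 1266, 59]);
translate([0, 116, 0]) rotate([0, atan2(135, 600), 0]) cube([43, 41, 615]);
translate([382, 116, 0]) mirror([1, 0, 0]) rotate([0, atan2(135, 600), 0]) cube([43, 41, 615]);
translate([0, 1109, 0]) rotate([0, atan2(135, 600), 0]) cube([43, 41, 615]);
translate([382, 1109, 0]) mirror([1, 0, 0]) rotate([0, atan2(135, 600), 0]) cube([43, 41, 615]);


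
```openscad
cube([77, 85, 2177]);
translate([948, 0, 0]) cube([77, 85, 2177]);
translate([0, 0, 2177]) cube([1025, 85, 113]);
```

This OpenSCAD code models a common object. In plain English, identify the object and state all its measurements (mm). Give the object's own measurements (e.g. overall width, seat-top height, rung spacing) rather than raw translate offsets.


A door frame. The clear opening is 871 mm wide and 2177 mm high. Two 77 mm wide jambs, 85 mm deep, stand either side of the opening from the floor to the top of the opening. A 113 mm thick head sits across the top of both jambs, spanning the full outside width of the frame.


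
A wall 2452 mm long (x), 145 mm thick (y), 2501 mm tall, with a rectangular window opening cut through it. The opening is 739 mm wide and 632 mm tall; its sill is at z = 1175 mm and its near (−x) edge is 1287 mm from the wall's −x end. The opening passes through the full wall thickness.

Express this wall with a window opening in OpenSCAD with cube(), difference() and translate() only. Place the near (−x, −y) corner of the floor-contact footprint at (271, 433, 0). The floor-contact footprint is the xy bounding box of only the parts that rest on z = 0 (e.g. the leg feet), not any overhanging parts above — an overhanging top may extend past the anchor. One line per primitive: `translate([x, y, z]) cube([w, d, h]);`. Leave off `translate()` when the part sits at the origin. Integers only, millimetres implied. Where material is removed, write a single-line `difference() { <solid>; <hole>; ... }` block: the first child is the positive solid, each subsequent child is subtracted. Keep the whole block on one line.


difference() { translate([271, 433, 0]) cube([2452, 145, 2501]); translate([1558, 433, 1175]) cube([739, 145, 632]); }


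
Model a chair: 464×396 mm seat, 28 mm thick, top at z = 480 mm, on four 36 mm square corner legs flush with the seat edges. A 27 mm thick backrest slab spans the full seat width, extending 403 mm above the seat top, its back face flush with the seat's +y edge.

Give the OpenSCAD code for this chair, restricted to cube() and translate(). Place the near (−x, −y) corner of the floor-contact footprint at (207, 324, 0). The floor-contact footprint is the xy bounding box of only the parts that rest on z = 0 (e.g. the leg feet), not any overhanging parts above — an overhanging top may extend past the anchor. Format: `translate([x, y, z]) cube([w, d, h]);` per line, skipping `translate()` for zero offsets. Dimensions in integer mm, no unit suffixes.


translate([207, 324, 452]) cube([464, 396, 28]);
translate([207, 324, 0]) cube([36, 36, 452]);
translate([635, 324, 0]) cube([36, 36, 452]);
translate([207, 684, 0]) cube([36, 36, 452]);
translate([635, 684, 0]) cube([36, 36, 452]);
translate([207, 693, 480]) cube([464, 27, 403]);
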